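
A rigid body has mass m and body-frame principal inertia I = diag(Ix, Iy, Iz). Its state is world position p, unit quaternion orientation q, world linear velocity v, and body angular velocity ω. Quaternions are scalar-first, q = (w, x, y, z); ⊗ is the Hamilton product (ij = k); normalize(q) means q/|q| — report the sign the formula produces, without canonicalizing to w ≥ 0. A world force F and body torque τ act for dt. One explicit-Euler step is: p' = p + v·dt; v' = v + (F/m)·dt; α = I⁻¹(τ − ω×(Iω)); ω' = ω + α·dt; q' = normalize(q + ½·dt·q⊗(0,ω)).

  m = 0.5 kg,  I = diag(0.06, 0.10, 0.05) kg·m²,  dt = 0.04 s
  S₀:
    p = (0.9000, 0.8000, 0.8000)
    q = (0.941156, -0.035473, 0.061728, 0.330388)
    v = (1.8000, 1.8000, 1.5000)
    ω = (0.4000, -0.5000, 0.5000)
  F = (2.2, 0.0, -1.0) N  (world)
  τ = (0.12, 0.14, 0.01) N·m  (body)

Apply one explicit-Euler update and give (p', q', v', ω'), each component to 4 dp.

α = I⁻¹(τ − ω×Iω) = (1.7917, 1.3800, 0.3600)
ω' = ω + α·dt = (0.4717, -0.4448, 0.5144)
q⊗(0,ω) = (-0.1201408, 0.5725204, -0.3206863, 0.4636233)
q' = normalize(q + ½dt·q⊗(0,ω)) = (0.9386, -0.0240, 0.0553, 0.3396)
a = F/m = (4.4000, 0.0000, -2.0000)
p' = p + v·dt = (0.9720, 0.8720, 0.8600)
new velocity v' = (1.9760, 1.8000, 1.4200)

p' = (0.9720, 0.8720, 0.8600)
q' = (0.9386, -0.0240, 0.0553, 0.3396)
v' = (1.9760, 1.8000, 1.4200)
ω' = (0.4717, -0.4448, 0.5144)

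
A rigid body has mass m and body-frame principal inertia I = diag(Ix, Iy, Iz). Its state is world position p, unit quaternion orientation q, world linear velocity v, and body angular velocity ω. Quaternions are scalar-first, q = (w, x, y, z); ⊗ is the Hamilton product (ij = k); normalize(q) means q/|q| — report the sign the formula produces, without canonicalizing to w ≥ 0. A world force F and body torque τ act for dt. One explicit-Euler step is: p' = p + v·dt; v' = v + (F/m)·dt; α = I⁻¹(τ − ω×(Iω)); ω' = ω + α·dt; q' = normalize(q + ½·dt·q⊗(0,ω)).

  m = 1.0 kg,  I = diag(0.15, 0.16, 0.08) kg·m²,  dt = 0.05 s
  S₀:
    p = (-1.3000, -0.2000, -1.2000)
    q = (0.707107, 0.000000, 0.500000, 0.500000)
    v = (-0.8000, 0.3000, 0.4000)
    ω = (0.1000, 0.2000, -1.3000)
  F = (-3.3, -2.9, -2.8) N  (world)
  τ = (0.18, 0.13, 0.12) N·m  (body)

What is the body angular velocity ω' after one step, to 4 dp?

ω' = (0.1531, 0.2435, -1.2251)

gyro term ω×Iω = (0.0208, -0.0091, 0.0002)
α = I⁻¹(τ − ω×Iω) = (1.0613, 0.8694, 1.4975)
ω + α·dt = (0.1531, 0.2435, -1.2251)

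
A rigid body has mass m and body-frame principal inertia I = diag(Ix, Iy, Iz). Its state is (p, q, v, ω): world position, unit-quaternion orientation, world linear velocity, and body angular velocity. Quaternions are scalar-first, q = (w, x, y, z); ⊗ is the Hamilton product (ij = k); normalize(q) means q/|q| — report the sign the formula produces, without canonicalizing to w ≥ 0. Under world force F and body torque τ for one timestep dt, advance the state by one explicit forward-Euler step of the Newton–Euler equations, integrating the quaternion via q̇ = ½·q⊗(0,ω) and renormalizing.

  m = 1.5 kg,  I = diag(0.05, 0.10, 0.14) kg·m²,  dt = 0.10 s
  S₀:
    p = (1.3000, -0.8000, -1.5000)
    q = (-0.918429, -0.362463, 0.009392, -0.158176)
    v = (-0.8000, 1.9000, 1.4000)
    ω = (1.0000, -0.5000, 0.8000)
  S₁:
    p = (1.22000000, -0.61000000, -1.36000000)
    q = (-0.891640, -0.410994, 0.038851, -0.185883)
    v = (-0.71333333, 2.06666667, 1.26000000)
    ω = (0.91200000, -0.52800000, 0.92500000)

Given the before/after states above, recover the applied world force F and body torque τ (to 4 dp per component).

F = (1.3000, 2.5000, -2.1000)
τ = (-0.0600, -0.1000, 0.1500)

v₁ − v₀ = (0.08666667, 0.16666667, -0.14000000)
F = m·Δv/dt = (1.3000, 2.5000, -2.1000)
Δω = ω₁−ω₀ = (-0.08800000, -0.02800000, 0.12500000)
applied torque τ = (-0.0600, -0.1000, 0.1500)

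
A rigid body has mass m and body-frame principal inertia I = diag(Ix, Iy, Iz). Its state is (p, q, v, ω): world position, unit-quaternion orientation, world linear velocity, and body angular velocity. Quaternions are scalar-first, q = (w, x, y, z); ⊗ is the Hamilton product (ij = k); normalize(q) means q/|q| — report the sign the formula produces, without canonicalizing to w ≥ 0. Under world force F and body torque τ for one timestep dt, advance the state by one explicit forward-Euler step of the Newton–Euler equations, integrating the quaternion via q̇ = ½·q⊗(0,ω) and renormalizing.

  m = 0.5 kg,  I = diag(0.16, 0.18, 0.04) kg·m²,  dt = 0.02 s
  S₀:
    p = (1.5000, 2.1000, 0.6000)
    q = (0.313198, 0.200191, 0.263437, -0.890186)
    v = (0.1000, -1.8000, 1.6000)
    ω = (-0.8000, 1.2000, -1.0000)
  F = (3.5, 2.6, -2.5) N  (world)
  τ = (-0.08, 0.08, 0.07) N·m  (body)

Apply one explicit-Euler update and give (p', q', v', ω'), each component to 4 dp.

ω×(Iω) gyroscopic = (0.1680, 0.0960, -0.0192)
α = I⁻¹(τ − ω×Iω) = (-1.5500, -0.0889, 2.2300)
ω' = ω + α·dt = (-0.8310, 1.1982, -0.9554)
2q̇ = q⊗(0,ω) = (-1.0461576, 0.5542278, 1.2881774, 0.1377808)
q + ½dt·q⊗(0,ω), renormalized = (0.3027, 0.2057, 0.2763, -0.8887)
p' = p + v·dt = (1.5020, 2.0640, 0.6320)
v + (F/m)dt = (0.2400, -1.6960, 1.5000)

p' = (1.5020, 2.0640, 0.6320)
q' = (0.3027, 0.2057, 0.2763, -0.8887)
v' = (0.2400, -1.6960, 1.5000)
ω' = (-0.8310, 1.1982, -0.9554)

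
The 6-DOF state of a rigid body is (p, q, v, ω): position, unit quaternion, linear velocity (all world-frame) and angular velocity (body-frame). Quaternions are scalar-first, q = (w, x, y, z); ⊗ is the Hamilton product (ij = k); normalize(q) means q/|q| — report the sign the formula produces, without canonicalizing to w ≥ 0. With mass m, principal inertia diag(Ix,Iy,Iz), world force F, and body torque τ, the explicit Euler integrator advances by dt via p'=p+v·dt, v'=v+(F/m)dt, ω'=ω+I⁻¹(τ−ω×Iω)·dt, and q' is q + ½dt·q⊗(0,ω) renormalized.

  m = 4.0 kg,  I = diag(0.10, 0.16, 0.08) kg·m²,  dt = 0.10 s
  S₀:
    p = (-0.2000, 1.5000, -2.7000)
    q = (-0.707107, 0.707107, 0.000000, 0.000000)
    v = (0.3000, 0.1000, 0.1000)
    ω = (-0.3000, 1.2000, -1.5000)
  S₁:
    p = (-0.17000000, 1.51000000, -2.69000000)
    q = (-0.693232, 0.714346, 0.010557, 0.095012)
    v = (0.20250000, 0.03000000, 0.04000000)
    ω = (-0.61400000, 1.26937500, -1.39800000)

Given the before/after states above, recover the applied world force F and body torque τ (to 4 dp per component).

F = (-3.9000, -2.8000, -2.4000)
τ = (-0.1700, 0.1200, 0.0600)

Δω = ω₁−ω₀ = (-0.31400000, 0.06937500, 0.10200000)
ω₀×(Iω₀) = (0.1440, 0.0090, -0.0216)
I·α + gyro = (-0.1700, 0.1200, 0.0600)
velocity change Δv = (-0.09750000, -0.07000000, -0.06000000)
applied force F = (-3.9000, -2.8000, -2.4000)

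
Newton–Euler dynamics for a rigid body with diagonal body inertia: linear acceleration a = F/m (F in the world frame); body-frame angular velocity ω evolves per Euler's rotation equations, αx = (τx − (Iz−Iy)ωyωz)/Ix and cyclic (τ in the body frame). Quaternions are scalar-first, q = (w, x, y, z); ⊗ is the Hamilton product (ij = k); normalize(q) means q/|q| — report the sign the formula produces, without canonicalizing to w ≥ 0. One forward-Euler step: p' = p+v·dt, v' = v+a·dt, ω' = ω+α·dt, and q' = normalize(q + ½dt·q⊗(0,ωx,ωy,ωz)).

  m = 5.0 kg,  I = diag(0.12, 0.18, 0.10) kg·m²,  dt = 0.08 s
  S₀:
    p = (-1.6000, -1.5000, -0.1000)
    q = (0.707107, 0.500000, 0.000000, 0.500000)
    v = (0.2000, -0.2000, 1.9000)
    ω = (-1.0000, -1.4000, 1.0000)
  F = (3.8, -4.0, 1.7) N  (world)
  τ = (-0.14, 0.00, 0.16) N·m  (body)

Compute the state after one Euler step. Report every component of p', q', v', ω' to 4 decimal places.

p' = (-1.5840, -1.5160, 0.0520)
q' = (0.7049, 0.4981, -0.0793, 0.4987)
v' = (0.2608, -0.2640, 1.9272)
ω' = (-1.1680, -1.3911, 1.0608)

angular accel α = (-2.1000, 0.1111, 0.7600)
ω + α·dt = (-1.1680, -1.3911, 1.0608)
Hamilton product q⊗(0,ω) = (0.0000000, -0.0071070, -1.9899498, 0.0071070)
q + ½dt·q⊗(0,ω), renormalized = (0.7049, 0.4981, -0.0793, 0.4987)
linear accel F/m = (0.7600, -0.8000, 0.3400)
p + v·dt = (-1.5840, -1.5160, 0.0520)
v + (F/m)dt = (0.2608, -0.2640, 1.9272)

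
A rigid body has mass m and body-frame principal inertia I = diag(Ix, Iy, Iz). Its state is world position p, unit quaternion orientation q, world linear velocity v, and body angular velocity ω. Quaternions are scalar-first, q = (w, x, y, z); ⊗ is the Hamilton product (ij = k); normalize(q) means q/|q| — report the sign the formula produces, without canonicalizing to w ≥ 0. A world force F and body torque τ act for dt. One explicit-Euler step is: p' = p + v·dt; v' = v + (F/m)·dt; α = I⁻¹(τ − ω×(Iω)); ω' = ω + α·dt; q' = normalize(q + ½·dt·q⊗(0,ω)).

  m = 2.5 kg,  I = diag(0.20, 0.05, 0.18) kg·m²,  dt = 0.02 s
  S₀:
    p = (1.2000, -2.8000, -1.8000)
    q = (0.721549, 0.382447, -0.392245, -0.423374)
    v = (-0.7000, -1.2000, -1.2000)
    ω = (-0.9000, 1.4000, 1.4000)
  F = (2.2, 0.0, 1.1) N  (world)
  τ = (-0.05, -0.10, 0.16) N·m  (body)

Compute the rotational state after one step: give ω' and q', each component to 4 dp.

ω' = (-0.9305, 1.3701, 1.3968)
q' = (0.7362, 0.3763, -0.3836, -0.4114)

α = I⁻¹(τ − ω×Iω) = (-1.5240, -1.4960, -0.1611)
ω + α·dt = (-0.9305, 1.3701, 1.3968)
q⊗(0,ω) = (1.4860689, -0.6058135, 0.8557794, 1.1925739)
updated quaternion q' = (0.7362, 0.3763, -0.3836, -0.4114)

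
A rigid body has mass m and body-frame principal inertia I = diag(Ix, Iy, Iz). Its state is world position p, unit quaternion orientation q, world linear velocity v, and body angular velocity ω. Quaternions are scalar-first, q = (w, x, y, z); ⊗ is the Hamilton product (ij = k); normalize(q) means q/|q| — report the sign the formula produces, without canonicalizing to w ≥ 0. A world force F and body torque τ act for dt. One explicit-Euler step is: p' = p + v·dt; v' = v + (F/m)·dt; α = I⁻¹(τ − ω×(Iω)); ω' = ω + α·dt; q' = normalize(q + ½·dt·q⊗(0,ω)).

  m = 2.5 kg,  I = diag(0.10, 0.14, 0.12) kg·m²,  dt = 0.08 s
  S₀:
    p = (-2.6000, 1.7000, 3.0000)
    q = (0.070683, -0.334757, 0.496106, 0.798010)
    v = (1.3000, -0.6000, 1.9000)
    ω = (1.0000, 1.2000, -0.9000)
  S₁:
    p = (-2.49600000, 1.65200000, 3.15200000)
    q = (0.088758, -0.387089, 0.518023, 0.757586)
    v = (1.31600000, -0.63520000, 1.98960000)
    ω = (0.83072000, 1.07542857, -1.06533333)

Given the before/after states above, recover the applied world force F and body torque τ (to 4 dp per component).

F = (0.5000, -1.1000, 2.8000)
τ = (-0.1900, -0.2000, -0.2000)

v₁ − v₀ = (0.01600000, -0.03520000, 0.08960000)
F = m·Δv/dt = (0.5000, -1.1000, 2.8000)
ω₁ − ω₀ = (-0.16928000, -0.12457143, -0.16533333)
gyro term ω₀×Iω₀ = (0.0216, 0.0180, 0.0480)
I·α + gyro = (-0.1900, -0.2000, -0.2000)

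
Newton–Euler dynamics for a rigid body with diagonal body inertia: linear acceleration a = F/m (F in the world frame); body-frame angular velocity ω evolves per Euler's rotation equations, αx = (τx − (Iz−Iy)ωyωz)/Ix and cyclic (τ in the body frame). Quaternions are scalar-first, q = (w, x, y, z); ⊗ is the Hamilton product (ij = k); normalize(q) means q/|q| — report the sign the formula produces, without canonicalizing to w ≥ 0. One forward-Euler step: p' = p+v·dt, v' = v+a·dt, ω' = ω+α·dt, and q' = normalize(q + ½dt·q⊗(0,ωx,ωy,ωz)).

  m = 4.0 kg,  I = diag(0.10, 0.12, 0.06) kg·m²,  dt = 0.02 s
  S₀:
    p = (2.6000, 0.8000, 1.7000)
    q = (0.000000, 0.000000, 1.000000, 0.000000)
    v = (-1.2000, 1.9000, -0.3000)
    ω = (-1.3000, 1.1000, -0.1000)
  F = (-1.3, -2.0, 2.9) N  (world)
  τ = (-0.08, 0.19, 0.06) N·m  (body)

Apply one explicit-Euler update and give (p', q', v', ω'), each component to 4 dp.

p' = (2.5760, 0.8380, 1.6940)
q' = (-0.0110, -0.0010, 0.9999, 0.0130)
v' = (-1.2065, 1.8900, -0.2855)
ω' = (-1.3173, 1.1308, -0.0705)

linear accel F/m = (-0.3250, -0.5000, 0.7250)
p + v·dt = (2.5760, 0.8380, 1.6940)
v' = v + a·dt = (-1.2065, 1.8900, -0.2855)
α = I⁻¹(τ − ω×Iω) = (-0.8660, 1.5400, 1.4767)
new body rate ω' = (-1.3173, 1.1308, -0.0705)
Hamilton product q⊗(0,ω) = (-1.1000000, -0.1000000, 0.0000000, 1.3000000)
q' = normalize(q + ½dt·q⊗(0,ω)) = (-0.0110, -0.0010, 0.9999, 0.0130)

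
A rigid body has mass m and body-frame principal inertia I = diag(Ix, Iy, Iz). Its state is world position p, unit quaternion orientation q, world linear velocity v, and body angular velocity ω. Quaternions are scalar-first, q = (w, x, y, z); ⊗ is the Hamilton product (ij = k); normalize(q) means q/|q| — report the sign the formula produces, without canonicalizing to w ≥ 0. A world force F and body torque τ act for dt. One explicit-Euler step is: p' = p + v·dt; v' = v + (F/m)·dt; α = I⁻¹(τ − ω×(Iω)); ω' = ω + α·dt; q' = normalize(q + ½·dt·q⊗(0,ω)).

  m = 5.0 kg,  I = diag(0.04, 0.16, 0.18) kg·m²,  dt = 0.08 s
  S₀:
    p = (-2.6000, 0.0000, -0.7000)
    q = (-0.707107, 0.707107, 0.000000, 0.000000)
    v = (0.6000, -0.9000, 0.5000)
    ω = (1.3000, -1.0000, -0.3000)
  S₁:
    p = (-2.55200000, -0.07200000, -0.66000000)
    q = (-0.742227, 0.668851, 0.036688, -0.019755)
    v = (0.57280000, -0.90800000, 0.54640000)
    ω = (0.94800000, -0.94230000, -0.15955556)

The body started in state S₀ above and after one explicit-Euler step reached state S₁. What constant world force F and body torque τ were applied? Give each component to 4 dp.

v₁ − v₀ = (-0.02720000, -0.00800000, 0.04640000)
applied force F = (-1.7000, -0.5000, 2.9000)
rate change Δω = (-0.35200000, 0.05770000, 0.14044444)
applied torque τ = (-0.1700, 0.1700, 0.1600)

F = (-1.7000, -0.5000, 2.9000)
τ = (-0.1700, 0.1700, 0.1600)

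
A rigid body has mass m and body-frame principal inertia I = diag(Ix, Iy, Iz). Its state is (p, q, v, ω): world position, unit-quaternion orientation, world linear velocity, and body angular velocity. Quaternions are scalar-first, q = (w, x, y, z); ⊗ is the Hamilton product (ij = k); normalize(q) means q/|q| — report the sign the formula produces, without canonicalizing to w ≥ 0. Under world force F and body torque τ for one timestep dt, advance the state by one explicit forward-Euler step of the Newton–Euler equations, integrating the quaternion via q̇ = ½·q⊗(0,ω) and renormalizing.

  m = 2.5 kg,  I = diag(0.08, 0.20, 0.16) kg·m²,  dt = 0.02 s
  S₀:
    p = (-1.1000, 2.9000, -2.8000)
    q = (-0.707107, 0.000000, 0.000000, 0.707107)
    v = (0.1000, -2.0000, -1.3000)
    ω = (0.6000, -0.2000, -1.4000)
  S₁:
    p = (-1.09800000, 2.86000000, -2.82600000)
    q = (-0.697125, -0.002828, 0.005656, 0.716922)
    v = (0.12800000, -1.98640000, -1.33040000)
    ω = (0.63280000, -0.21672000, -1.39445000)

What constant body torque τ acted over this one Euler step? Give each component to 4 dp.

τ = (0.1200, -0.1000, 0.0300)

rate change Δω = (0.03280000, -0.01672000, 0.00555000)
τ = I·(Δω/dt) + ω₀×(Iω₀) = (0.1200, -0.1000, 0.0300)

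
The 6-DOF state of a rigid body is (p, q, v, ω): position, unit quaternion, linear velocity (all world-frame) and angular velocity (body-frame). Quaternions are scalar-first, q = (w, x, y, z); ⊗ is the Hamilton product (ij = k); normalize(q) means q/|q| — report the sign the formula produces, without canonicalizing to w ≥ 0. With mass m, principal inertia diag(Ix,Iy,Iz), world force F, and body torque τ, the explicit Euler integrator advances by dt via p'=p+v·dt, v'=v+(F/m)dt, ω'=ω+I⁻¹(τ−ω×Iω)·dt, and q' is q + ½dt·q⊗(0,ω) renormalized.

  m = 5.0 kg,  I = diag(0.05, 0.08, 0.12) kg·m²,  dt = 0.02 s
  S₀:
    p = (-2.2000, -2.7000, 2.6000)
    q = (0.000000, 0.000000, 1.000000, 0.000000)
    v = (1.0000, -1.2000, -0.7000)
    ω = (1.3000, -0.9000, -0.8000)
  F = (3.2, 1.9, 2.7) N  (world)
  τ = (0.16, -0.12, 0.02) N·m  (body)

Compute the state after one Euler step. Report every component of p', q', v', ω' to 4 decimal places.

linear accel F/m = (0.6400, 0.3800, 0.5400)
p + v·dt = (-2.1800, -2.7240, 2.5860)
new velocity v' = (1.0128, -1.1924, -0.6892)
angular accel α = (2.6240, -2.4100, 0.4592)
ω' = ω + α·dt = (1.3525, -0.9482, -0.7908)
2q̇ = q⊗(0,ω) = (0.9000000, -0.8000000, 0.0000000, -1.3000000)
q + ½dt·q⊗(0,ω), renormalized = (0.0090, -0.0080, 0.9998, -0.0130)

p' = (-2.1800, -2.7240, 2.5860)
q' = (0.0090, -0.0080, 0.9998, -0.0130)
v' = (1.0128, -1.1924, -0.6892)
ω' = (1.3525, -0.9482, -0.7908)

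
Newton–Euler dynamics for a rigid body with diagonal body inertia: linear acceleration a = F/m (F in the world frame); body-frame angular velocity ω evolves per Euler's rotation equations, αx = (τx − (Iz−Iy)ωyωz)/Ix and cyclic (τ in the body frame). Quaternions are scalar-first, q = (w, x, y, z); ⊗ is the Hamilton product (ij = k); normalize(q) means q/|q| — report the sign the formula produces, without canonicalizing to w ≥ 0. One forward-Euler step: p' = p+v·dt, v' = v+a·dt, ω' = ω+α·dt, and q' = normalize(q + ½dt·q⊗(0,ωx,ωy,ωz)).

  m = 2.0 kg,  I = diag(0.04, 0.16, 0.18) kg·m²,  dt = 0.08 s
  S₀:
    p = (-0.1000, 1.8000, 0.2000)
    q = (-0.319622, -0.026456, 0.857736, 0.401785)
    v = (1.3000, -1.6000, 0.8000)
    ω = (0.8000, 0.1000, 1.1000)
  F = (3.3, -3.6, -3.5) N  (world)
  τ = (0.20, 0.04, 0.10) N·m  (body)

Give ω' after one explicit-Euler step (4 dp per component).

ω×(Iω) gyroscopic = (0.0022, -0.1232, 0.0096)
α = I⁻¹(τ − ω×Iω) = (4.9450, 1.0200, 0.5022)
new body rate ω' = (1.1956, 0.1816, 1.1402)

ω' = (1.1956, 0.1816, 1.1402)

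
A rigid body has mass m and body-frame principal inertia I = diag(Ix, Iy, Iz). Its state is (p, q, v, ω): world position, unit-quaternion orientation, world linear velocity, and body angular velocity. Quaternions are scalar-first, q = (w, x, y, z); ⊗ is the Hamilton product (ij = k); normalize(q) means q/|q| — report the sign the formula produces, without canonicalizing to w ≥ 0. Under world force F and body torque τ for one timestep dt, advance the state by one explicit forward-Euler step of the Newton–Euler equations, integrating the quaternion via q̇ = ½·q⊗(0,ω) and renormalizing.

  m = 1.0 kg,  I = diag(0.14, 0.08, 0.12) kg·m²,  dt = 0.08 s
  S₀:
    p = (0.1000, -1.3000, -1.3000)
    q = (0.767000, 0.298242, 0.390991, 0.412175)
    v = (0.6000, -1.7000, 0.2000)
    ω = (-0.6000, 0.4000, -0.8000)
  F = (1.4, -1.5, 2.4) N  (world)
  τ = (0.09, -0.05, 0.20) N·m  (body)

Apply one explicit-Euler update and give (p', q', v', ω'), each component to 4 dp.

p' = (0.1480, -1.4360, -1.2840)
q' = (0.7804, 0.2605, 0.4025, 0.4014)
v' = (0.7120, -1.8200, 0.3920)
ω' = (-0.5413, 0.3404, -0.6763)

α = I⁻¹(τ − ω×Iω) = (0.7343, -0.7450, 1.5467)
ω' = ω + α·dt = (-0.5413, 0.3404, -0.6763)
q⊗(0,ω) = (0.3522888, -0.9378628, 0.2980886, -0.2597086)
updated quaternion q' = (0.7804, 0.2605, 0.4025, 0.4014)
linear accel F/m = (1.4000, -1.5000, 2.4000)
p + v·dt = (0.1480, -1.4360, -1.2840)
new velocity v' = (0.7120, -1.8200, 0.3920)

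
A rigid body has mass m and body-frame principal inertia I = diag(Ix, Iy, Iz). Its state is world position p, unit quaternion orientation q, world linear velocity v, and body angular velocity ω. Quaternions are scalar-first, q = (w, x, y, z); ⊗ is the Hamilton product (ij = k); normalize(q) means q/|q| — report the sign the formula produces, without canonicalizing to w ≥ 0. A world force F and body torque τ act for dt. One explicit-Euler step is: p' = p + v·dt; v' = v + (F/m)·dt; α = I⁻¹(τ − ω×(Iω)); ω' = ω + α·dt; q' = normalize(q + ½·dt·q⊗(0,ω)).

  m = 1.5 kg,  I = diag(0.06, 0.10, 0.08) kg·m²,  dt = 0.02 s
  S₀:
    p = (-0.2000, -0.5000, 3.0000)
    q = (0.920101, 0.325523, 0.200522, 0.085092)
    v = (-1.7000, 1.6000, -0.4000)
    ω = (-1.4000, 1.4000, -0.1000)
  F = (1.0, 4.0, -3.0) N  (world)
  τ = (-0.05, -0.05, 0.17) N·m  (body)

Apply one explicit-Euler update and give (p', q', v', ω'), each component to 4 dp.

p' = (-0.2340, -0.4680, 2.9920)
q' = (0.9218, 0.3112, 0.2125, 0.0915)
v' = (-1.6867, 1.6533, -0.4400)
ω' = (-1.4176, 1.3906, -0.0379)

a = F/m = (0.6667, 2.6667, -2.0000)
new position p' = (-0.2340, -0.4680, 2.9920)
v + (F/m)dt = (-1.6867, 1.6533, -0.4400)
ω×(Iω) gyroscopic = (0.0028, -0.0028, -0.0784)
(τ − ω×Iω)/I = (-0.8800, -0.4720, 3.1050)
new body rate ω' = (-1.4176, 1.3906, -0.0379)
q⊗(0,ω) = (0.1835106, -1.4273224, 1.2015649, 0.6444529)
updated quaternion q' = (0.9218, 0.3112, 0.2125, 0.0915)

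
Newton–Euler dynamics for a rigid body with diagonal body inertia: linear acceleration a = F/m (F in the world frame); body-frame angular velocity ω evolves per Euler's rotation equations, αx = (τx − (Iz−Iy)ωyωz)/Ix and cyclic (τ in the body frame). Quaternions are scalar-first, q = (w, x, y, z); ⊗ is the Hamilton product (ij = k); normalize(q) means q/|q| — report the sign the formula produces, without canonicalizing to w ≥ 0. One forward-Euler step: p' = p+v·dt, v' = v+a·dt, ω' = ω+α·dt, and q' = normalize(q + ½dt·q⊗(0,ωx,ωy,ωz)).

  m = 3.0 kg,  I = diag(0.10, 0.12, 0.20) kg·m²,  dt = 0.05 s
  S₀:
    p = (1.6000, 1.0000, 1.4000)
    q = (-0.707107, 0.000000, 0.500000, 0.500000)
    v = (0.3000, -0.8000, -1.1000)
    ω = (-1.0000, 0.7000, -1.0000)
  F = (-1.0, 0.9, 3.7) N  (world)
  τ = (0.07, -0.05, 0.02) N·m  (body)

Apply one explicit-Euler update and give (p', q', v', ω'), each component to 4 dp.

p' = (1.6150, 0.9600, 1.3450)
q' = (-0.7028, -0.0036, 0.4748, 0.5298)
v' = (0.2833, -0.7850, -1.0383)
ω' = (-0.9370, 0.7208, -0.9915)

precession coupling ω×(Iω) = (-0.0560, -0.1000, -0.0140)
angular accel α = (1.2600, 0.4167, 0.1700)
new body rate ω' = (-0.9370, 0.7208, -0.9915)
2q̇ = q⊗(0,ω) = (0.1500000, -0.1428930, -0.9949749, 1.2071070)
q' = normalize(q + ½dt·q⊗(0,ω)) = (-0.7028, -0.0036, 0.4748, 0.5298)
p' = p + v·dt = (1.6150, 0.9600, 1.3450)
new velocity v' = (0.2833, -0.7850, -1.0383)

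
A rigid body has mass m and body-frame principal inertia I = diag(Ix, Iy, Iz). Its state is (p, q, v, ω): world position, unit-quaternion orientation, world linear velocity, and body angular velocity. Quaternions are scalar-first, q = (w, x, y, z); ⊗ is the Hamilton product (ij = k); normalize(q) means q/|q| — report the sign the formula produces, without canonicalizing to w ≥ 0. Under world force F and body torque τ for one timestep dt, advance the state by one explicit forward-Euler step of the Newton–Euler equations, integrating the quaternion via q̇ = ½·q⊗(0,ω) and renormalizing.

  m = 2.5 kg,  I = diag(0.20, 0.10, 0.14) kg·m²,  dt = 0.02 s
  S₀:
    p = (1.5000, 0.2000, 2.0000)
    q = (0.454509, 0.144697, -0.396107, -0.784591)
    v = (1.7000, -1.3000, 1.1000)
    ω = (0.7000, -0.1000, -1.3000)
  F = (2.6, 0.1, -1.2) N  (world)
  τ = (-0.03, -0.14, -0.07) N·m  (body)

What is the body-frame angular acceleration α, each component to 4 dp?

α = (-0.1760, -0.8540, -0.5500)

ω×(Iω) gyroscopic = (0.0052, -0.0546, 0.0070)
angular accel α = (-0.1760, -0.8540, -0.5500)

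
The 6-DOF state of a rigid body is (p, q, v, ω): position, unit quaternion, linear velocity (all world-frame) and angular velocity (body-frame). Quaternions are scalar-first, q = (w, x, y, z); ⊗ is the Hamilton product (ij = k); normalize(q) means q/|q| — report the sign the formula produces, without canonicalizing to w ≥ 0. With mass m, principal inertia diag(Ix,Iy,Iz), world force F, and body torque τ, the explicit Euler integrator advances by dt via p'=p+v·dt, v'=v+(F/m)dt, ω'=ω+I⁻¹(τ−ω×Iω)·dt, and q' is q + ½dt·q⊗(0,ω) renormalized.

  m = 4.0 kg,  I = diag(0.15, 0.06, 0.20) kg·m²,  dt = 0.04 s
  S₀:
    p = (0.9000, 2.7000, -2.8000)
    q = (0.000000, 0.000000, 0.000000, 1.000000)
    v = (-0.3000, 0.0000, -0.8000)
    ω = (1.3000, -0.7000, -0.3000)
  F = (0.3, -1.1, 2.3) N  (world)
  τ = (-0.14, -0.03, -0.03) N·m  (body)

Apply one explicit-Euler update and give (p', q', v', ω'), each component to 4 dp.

p' = (0.8880, 2.7000, -2.8320)
q' = (0.0060, 0.0140, 0.0260, 0.9995)
v' = (-0.2970, -0.0110, -0.7770)
ω' = (1.2548, -0.7330, -0.3224)

ω×(Iω) gyroscopic = (0.0294, 0.0195, 0.0819)
α = I⁻¹(τ − ω×Iω) = (-1.1293, -0.8250, -0.5595)
ω + α·dt = (1.2548, -0.7330, -0.3224)
2q̇ = q⊗(0,ω) = (0.3000000, 0.7000000, 1.3000000, 0.0000000)
q' = normalize(q + ½dt·q⊗(0,ω)) = (0.0060, 0.0140, 0.0260, 0.9995)
linear accel F/m = (0.0750, -0.2750, 0.5750)
p + v·dt = (0.8880, 2.7000, -2.8320)
v' = v + a·dt = (-0.2970, -0.0110, -0.7770)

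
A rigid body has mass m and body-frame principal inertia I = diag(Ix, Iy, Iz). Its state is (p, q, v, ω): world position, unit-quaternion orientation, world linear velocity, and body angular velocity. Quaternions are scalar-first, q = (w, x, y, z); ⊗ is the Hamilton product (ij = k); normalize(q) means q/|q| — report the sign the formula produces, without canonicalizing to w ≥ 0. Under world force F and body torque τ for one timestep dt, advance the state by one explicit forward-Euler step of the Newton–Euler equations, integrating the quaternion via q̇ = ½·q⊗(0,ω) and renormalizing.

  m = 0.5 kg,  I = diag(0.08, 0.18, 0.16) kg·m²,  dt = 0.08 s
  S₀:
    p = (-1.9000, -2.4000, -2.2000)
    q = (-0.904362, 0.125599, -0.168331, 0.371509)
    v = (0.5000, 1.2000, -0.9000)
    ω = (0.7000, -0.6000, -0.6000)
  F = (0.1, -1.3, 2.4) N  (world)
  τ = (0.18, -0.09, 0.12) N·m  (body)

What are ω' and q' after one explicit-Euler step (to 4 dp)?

ω' = (0.8872, -0.6549, -0.5190)
q' = (-0.9021, 0.1131, -0.1331, 0.3945)

gyro term ω×Iω = (-0.0072, 0.0336, -0.0420)
(τ − ω×Iω)/I = (2.3400, -0.6867, 1.0125)
ω' = ω + α·dt = (0.8872, -0.6549, -0.5190)
2q̇ = q⊗(0,ω) = (0.0339875, -0.3091494, 0.8780329, 0.5850895)
q' = normalize(q + ½dt·q⊗(0,ω)) = (-0.9021, 0.1131, -0.1331, 0.3945)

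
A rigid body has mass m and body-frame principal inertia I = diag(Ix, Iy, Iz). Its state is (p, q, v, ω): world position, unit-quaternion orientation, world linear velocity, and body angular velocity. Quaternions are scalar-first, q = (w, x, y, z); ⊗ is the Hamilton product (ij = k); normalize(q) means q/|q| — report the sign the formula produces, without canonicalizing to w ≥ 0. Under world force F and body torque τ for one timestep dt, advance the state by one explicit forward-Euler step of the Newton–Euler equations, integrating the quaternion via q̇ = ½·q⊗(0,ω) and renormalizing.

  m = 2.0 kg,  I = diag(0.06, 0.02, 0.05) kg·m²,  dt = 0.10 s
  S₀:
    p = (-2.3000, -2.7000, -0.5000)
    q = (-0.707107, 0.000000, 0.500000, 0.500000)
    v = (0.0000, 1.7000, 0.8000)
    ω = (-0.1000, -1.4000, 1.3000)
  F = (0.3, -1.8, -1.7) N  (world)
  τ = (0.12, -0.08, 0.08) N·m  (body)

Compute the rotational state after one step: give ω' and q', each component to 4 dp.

ω' = (0.1910, -1.7935, 1.4712)
q' = (-0.7014, 0.0707, 0.5445, 0.4545)

(τ − ω×Iω)/I = (2.9100, -3.9350, 1.7120)
ω + α·dt = (0.1910, -1.7935, 1.4712)
q⊗(0,ω) = (0.0500000, 1.4207107, 0.9399498, -0.8692391)
updated quaternion q' = (-0.7014, 0.0707, 0.5445, 0.4545)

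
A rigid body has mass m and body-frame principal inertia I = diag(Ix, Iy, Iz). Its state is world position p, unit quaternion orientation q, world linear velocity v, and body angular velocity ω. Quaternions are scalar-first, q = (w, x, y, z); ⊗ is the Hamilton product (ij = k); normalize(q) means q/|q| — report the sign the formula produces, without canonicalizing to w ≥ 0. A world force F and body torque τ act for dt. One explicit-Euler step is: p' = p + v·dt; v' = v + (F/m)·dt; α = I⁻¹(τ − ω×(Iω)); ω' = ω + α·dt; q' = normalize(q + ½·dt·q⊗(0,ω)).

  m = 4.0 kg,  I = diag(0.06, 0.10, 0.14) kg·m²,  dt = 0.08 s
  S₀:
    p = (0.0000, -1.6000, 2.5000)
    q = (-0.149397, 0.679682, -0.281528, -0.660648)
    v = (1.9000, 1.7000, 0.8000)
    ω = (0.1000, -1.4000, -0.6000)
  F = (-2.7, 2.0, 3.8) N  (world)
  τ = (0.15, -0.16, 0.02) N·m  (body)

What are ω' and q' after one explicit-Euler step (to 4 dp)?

precession coupling ω×(Iω) = (0.0336, 0.0048, -0.0056)
angular accel α = (1.9400, -1.6480, 0.1829)
ω' = ω + α·dt = (0.2552, -1.5318, -0.5854)
q⊗(0,ω) = (-0.8584962, -0.7709301, 0.5509002, -0.8337638)
q + ½dt·q⊗(0,ω), renormalized = (-0.1834, 0.6476, -0.2590, -0.6927)

ω' = (0.2552, -1.5318, -0.5854)
q' = (-0.1834, 0.6476, -0.2590, -0.6927)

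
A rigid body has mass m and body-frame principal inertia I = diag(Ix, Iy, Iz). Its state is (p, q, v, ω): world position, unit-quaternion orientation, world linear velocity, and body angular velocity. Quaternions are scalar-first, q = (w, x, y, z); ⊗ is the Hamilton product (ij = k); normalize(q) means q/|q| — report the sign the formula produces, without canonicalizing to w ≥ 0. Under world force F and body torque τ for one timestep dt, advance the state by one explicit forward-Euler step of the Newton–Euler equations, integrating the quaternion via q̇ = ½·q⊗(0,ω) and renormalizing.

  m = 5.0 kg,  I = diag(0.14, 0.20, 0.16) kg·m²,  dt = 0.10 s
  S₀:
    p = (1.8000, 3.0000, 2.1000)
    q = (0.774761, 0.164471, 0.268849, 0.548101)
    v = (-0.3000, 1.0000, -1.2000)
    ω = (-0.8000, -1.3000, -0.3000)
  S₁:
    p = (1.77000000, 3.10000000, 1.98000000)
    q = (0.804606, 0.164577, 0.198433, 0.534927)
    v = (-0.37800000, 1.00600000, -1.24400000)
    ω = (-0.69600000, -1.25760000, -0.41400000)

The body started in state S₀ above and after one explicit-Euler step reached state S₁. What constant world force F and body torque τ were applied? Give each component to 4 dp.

F = (-3.9000, 0.3000, -2.2000)
τ = (0.1300, 0.0800, -0.1200)

Δω = ω₁−ω₀ = (0.10400000, 0.04240000, -0.11400000)
gyro term ω₀×Iω₀ = (-0.0156, -0.0048, 0.0624)
τ = I·(Δω/dt) + ω₀×(Iω₀) = (0.1300, 0.0800, -0.1200)
velocity change Δv = (-0.07800000, 0.00600000, -0.04400000)
F = m·Δv/dt = (-3.9000, 0.3000, -2.2000)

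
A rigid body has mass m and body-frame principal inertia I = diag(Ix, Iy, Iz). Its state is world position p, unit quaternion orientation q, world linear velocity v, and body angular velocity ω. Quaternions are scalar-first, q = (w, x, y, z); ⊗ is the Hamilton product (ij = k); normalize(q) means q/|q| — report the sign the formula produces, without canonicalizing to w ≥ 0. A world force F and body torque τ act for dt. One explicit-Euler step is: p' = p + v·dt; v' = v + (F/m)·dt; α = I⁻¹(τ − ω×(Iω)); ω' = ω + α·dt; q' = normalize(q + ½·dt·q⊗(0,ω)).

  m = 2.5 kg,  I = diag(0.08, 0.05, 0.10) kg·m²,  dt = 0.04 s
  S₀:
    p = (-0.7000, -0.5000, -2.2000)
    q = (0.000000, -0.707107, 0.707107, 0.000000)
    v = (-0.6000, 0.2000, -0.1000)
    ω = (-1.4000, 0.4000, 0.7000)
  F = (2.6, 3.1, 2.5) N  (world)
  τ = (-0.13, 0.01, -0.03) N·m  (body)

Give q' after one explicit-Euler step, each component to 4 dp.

q' = (-0.0254, -0.6968, 0.7166, 0.0141)

2q̇ = q⊗(0,ω) = (-1.2727926, 0.4949749, 0.4949749, 0.7071070)
updated quaternion q' = (-0.0254, -0.6968, 0.7166, 0.0141)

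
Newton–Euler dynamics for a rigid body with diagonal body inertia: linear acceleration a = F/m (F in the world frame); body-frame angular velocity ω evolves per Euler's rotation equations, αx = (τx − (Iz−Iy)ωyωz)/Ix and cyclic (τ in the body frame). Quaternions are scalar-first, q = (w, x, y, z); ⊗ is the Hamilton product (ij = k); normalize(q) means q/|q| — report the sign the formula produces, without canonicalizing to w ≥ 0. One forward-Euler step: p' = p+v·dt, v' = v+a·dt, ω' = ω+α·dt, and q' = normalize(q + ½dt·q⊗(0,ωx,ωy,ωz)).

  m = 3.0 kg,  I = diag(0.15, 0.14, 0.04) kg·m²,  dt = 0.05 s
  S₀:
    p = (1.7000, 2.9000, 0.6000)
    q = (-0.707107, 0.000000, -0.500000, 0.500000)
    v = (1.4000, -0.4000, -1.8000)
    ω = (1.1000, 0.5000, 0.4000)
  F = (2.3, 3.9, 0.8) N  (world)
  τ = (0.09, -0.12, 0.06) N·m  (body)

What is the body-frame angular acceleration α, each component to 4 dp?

gyro term ω×Iω = (-0.0200, 0.0484, -0.0055)
α = I⁻¹(τ − ω×Iω) = (0.7333, -1.2029, 1.6375)

α = (0.7333, -1.2029, 1.6375)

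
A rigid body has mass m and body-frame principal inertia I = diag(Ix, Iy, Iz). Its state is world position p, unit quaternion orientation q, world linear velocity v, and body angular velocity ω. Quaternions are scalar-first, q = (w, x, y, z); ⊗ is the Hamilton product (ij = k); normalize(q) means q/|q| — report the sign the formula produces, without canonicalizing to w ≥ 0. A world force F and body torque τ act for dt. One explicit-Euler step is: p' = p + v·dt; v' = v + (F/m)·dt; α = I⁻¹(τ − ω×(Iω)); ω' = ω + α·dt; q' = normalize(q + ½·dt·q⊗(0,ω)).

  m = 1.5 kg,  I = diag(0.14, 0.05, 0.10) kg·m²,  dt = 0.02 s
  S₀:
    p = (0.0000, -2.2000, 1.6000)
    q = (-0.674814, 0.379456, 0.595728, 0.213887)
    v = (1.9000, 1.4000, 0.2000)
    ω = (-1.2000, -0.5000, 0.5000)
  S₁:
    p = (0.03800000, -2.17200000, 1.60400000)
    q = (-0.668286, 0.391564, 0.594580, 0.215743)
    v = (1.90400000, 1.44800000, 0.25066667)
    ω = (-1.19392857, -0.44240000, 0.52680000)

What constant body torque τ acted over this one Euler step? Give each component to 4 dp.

ω₁ − ω₀ = (0.00607143, 0.05760000, 0.02680000)
gyro term ω₀×Iω₀ = (-0.0125, -0.0240, -0.0540)
applied torque τ = (0.0300, 0.1200, 0.0800)

τ = (0.0300, 0.1200, 0.0800)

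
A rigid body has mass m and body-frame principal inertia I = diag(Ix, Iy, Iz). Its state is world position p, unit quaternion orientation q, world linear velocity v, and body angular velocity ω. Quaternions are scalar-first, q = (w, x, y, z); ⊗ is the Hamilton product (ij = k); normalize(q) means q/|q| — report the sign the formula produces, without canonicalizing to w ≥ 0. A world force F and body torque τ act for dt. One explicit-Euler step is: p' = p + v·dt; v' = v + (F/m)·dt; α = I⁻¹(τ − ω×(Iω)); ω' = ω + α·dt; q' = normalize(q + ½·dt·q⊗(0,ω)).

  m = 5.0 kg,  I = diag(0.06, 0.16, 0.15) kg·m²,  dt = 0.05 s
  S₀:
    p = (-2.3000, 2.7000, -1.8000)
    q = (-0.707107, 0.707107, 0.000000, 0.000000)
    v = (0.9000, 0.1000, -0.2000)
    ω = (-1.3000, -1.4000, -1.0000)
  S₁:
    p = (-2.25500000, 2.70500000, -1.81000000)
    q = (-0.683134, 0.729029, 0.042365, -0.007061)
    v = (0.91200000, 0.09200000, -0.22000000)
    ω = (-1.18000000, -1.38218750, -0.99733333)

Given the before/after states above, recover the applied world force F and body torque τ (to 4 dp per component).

Δv = v₁−v₀ = (0.01200000, -0.00800000, -0.02000000)
applied force F = (1.2000, -0.8000, -2.0000)
Δω = ω₁−ω₀ = (0.12000000, 0.01781250, 0.00266667)
ω₀×(Iω₀) = (-0.0140, -0.1170, 0.1820)
I·α + gyro = (0.1300, -0.0600, 0.1900)

F = (1.2000, -0.8000, -2.0000)
τ = (0.1300, -0.0600, 0.1900)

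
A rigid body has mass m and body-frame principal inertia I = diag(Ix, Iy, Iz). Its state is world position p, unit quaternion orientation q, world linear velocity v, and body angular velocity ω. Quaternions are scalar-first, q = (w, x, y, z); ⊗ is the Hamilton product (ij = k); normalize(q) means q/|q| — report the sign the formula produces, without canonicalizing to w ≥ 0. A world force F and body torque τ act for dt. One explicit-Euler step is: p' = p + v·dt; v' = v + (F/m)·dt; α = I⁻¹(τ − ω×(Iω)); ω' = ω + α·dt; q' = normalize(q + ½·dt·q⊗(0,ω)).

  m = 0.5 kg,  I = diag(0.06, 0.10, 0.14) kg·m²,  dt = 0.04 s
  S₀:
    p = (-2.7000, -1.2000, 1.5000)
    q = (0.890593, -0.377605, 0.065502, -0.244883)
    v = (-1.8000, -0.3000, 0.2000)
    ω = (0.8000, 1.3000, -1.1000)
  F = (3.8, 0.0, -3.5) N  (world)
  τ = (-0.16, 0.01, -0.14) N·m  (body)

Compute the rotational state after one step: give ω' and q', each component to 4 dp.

ω' = (0.7315, 1.2758, -1.1519)
q' = (0.8889, -0.3582, 0.0764, -0.2751)

angular accel α = (-1.7133, -0.6040, -1.2971)
ω' = ω + α·dt = (0.7315, 1.2758, -1.1519)
2q̇ = q⊗(0,ω) = (-0.0524399, 0.9587701, 0.5464990, -1.5229404)
q' = normalize(q + ½dt·q⊗(0,ω)) = (0.8889, -0.3582, 0.0764, -0.2751)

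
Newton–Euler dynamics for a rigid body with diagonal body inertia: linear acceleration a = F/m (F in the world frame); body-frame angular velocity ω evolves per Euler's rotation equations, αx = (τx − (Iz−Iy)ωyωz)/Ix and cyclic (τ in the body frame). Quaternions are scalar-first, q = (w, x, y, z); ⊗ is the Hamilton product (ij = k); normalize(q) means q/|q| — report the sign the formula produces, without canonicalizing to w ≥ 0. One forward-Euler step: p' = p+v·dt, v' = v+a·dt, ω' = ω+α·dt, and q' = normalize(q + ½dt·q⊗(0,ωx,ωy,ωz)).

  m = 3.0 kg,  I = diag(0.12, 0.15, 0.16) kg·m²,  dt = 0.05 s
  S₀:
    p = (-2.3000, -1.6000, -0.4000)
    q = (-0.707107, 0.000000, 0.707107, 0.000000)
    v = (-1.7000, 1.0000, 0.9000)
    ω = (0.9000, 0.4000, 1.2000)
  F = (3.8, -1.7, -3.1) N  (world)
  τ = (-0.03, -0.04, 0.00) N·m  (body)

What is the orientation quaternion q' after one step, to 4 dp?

q' = (-0.7136, 0.0053, 0.6995, -0.0371)

q⊗(0,ω) = (-0.2828428, 0.2121321, -0.2828428, -1.4849247)
updated quaternion q' = (-0.7136, 0.0053, 0.6995, -0.0371)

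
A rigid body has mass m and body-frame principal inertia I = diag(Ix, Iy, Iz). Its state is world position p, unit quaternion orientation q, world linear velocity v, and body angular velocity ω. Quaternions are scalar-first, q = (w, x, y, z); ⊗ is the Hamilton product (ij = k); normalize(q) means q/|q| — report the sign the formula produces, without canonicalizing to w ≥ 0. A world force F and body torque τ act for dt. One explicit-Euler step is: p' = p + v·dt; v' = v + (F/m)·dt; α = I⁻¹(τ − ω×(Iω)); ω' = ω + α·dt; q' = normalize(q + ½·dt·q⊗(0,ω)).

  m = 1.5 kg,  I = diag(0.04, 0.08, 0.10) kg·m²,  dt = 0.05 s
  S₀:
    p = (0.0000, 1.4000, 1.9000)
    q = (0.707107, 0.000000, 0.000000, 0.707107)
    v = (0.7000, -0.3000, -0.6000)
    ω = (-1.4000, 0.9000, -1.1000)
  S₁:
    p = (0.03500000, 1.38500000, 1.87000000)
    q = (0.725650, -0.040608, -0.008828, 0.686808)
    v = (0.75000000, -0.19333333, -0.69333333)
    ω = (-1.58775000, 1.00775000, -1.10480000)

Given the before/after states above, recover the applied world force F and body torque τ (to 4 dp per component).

F = (1.5000, 3.2000, -2.8000)
τ = (-0.1700, 0.0800, -0.0600)

rate change Δω = (-0.18775000, 0.10775000, -0.00480000)
ω₀×(Iω₀) = (-0.0198, -0.0924, -0.0504)
τ = I·(Δω/dt) + ω₀×(Iω₀) = (-0.1700, 0.0800, -0.0600)
velocity change Δv = (0.05000000, 0.10666667, -0.09333333)
applied force F = (1.5000, 3.2000, -2.8000)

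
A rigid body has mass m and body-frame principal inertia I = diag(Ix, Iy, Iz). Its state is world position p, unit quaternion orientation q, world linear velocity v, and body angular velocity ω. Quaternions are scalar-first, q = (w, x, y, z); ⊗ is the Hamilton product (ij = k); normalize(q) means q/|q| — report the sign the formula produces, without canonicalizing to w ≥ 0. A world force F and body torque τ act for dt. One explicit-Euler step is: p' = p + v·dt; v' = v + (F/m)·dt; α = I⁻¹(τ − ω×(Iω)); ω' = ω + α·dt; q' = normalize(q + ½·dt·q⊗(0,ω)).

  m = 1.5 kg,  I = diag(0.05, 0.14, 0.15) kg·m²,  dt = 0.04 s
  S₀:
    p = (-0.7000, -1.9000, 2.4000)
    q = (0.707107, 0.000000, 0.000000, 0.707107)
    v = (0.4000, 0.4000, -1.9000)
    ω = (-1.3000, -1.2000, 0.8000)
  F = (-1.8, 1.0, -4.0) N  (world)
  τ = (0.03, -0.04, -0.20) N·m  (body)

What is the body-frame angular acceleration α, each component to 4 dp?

α = (0.7920, -1.0286, -2.2693)

gyro term ω×Iω = (-0.0096, 0.1040, 0.1404)
angular accel α = (0.7920, -1.0286, -2.2693)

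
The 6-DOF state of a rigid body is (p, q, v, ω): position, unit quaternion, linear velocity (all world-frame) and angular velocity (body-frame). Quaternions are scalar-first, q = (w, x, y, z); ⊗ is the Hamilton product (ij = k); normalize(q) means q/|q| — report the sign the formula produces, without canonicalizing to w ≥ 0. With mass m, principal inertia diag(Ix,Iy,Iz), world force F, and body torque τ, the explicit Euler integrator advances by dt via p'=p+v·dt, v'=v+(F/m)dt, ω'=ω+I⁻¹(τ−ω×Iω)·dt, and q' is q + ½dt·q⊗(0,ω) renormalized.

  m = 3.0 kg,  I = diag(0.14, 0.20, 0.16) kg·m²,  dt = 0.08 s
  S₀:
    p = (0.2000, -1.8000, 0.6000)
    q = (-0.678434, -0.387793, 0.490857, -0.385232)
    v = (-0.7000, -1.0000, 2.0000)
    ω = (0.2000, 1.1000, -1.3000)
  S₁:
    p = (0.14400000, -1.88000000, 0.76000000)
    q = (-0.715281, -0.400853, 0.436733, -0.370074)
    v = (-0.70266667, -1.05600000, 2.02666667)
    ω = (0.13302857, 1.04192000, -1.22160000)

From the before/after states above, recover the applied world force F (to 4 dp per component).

F = (-0.1000, -2.1000, 1.0000)

v₁ − v₀ = (-0.00266667, -0.05600000, 0.02666667)
m·(v₁−v₀)/dt = (-0.1000, -2.1000, 1.0000)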